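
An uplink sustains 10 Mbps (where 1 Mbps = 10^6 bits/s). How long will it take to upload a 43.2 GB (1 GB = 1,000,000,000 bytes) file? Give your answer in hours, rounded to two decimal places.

43.2 GB = 43,200,000,000 bytes = 345,600,000,000 bits
10 Mbps = 10,000,000 bits/s
time = 345,600,000,000 / 10,000,000 = 34,560.0000 s
34,560.0000 s / 3600 = 9.60 hours

9.60 hours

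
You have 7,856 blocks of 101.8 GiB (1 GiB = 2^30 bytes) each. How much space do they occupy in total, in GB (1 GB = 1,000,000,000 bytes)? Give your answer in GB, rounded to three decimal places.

858,715.145 GB

Total = 7,856 × 101.8 GiB = 799740.8 GiB
= 799740.8 × 1,073,741,824 bytes = 858,715,145,319,219.2 bytes
1 GB = 1,000,000,000 bytes
858,715,145,319,219.2 / 1,000,000,000 = 858,715.145 GB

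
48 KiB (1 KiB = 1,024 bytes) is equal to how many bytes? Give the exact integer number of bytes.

48 × 1,024 = 49,152 bytes  (1 KiB = 2^10 bytes)

49,152 bytes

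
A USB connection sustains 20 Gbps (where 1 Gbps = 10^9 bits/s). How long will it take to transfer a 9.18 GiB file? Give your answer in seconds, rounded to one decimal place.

9.18 GiB = 9,856,949,944.32 bytes = 78,855,599,554.56 bits
20 Gbps = 20,000,000,000 bits/s
time = 78,855,599,554.56 / 20,000,000,000 = 3.9 s

3.9 seconds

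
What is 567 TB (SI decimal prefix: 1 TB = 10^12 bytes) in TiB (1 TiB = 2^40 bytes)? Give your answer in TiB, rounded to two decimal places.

567 TB × 1,000,000,000,000 bytes/TB = 567,000,000,000,000 bytes
1 TiB = 1,099,511,627,776 bytes
567,000,000,000,000 / 1,099,511,627,776 = 515.68 TiB

515.68 TiB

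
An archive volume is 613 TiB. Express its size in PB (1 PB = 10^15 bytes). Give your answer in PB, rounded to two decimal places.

0.67 PB

613 TiB × 1,099,511,627,776 bytes/TiB = 674,000,627,826,688 bytes
1 PB = 1,000,000,000,000,000 bytes
674,000,627,826,688 / 1,000,000,000,000,000 = 0.67 PB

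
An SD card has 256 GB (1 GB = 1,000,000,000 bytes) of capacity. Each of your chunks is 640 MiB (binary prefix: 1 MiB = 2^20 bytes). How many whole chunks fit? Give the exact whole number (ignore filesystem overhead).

Capacity: 256 GB = 256,000,000,000 bytes
Per item: 640 MiB = 671,088,640 bytes
⌊256,000,000,000 / 671,088,640⌋ = 381

381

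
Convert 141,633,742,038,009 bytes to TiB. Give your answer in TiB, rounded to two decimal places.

141,633,742,038,009 bytes given.
1 TiB = 1,099,511,627,776 bytes
141,633,742,038,009 / 1,099,511,627,776 = 128.82 TiB

128.82 TiB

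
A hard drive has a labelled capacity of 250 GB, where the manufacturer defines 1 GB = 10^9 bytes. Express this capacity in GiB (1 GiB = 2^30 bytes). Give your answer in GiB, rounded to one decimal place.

250 GB = 250 × 10^9 bytes = 250,000,000,000 bytes
1 GiB = 2^30 bytes = 1,073,741,824 bytes
250,000,000,000 / 1,073,741,824 = 232.8 GiB

232.8 GiB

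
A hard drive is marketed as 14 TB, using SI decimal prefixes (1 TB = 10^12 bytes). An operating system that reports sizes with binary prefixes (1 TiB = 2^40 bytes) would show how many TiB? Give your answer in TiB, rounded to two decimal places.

14 TB × 1,000,000,000,000 bytes/TB = 14,000,000,000,000 bytes
1 TiB = 2^40 bytes = 1,099,511,627,776 bytes
14,000,000,000,000 / 1,099,511,627,776 = 12.73 TiB

12.73 TiB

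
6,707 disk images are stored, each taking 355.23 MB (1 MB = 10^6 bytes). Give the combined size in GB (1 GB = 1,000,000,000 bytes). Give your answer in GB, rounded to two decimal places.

Total = 6,707 × 355.23 MB = 2382527.61 MB
= 2382527.61 × 1,000,000 bytes = 2,382,527,610,000 bytes
1 GB = 1,000,000,000 bytes
2,382,527,610,000 / 1,000,000,000 = 2,382.53 GB

2,382.53 GB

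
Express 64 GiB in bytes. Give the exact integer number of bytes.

68,719,476,736 bytes

64 × 1,073,741,824 = 68,719,476,736 bytes  (1 GiB = 2^30 bytes)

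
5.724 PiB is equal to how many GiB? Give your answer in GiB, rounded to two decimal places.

6,002,049.02 GiB

5.724 PiB × 1,125,899,906,842,624 bytes/PiB = 6,444,651,066,767,179.776 bytes
1 GiB = 1,073,741,824 bytes
6,444,651,066,767,179.776 / 1,073,741,824 = 6,002,049.02 GiB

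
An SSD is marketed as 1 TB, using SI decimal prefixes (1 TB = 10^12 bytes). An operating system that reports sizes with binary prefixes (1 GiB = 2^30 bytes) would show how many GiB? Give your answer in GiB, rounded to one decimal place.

931.3 GiB

1 TB = 1 × 10^12 bytes = 1,000,000,000,000 bytes
1 GiB = 1,073,741,824 bytes
1,000,000,000,000 / 1,073,741,824 = 931.3 GiB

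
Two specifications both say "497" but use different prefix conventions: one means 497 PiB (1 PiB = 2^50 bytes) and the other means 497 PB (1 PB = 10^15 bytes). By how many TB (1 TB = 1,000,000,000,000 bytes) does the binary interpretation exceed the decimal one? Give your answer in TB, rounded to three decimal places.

497 PiB = 497 × 1,125,899,906,842,624 = 559,572,253,700,784,128 bytes
497 PB = 497 × 1,000,000,000,000,000 = 497,000,000,000,000,000 bytes
difference = 62,572,253,700,784,128 bytes
62,572,253,700,784,128 / 1,000,000,000,000 = 62,572.254 TB

62,572.254 TB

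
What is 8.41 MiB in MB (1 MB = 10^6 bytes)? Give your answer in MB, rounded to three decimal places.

8.819 MB

8.41 MiB = 8.41 × 2^20 bytes = 8,818,524.16 bytes
1 MB = 10^6 bytes = 1,000,000 bytes
8,818,524.16 / 1,000,000 = 8.819 MB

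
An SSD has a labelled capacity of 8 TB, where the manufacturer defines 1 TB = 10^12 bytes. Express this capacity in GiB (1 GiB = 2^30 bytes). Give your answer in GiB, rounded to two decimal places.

7,450.58 GiB

8 TB = 8 × 10^12 bytes = 8,000,000,000,000 bytes
1 GiB = 2^30 bytes = 1,073,741,824 bytes
8,000,000,000,000 / 1,073,741,824 = 7,450.58 GiB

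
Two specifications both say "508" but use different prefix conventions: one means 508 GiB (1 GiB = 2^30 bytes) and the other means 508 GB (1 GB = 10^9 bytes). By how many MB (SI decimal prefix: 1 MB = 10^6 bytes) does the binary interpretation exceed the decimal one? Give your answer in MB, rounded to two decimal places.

37,460.85 MB

508 GiB = 508 × 1,073,741,824 = 545,460,846,592 bytes
508 GB = 508 × 1,000,000,000 = 508,000,000,000 bytes
difference = 37,460,846,592 bytes
37,460,846,592 / 1,000,000 = 37,460.85 MB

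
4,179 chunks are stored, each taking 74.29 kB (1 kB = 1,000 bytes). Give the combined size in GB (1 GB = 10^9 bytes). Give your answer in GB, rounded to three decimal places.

0.310 GB

Total = 4,179 × 74.29 kB = 310457.91 kB
= 310457.91 × 1,000 bytes = 310,457,910 bytes
1 GB = 1,000,000,000 bytes
310,457,910 / 1,000,000,000 = 0.310 GB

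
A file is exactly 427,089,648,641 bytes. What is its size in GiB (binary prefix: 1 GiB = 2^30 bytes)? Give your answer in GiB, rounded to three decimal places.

397.758 GiB

427,089,648,641 bytes given.
1 GiB = 1,073,741,824 bytes
427,089,648,641 / 1,073,741,824 = 397.758 GiB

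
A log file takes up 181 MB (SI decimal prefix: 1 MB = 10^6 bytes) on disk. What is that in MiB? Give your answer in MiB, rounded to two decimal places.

181 MB = 181 × 10^6 bytes = 181,000,000 bytes
1 MiB = 1,048,576 bytes
181,000,000 / 1,048,576 = 172.62 MiB

172.62 MiB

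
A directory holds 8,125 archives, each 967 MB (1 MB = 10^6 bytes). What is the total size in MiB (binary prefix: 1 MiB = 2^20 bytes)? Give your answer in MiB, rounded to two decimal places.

7,492,899.89 MiB

Total = 8,125 × 967 MB = 7,856,875 MB
= 7,856,875 × 1,000,000 bytes = 7,856,875,000,000 bytes
1 MiB = 1,048,576 bytes
7,856,875,000,000 / 1,048,576 = 7,492,899.89 MiB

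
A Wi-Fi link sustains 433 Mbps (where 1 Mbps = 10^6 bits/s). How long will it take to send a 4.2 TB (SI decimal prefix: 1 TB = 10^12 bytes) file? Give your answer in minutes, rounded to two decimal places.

1,293.30 minutes

4.2 TB = 4,200,000,000,000 bytes = 33,600,000,000,000 bits
433 Mbps = 433,000,000 bits/s
time = 33,600,000,000,000 / 433,000,000 = 77,598.152 s
77,598.152 s / 60 = 1,293.30 minutes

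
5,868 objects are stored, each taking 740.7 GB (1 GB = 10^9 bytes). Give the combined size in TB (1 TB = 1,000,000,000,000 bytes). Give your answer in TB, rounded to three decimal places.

4,346.428 TB

Total = 5,868 × 740.7 GB = 4346427.6 GB
= 4346427.6 × 1,000,000,000 bytes = 4,346,427,600,000,000 bytes
1 TB = 1,000,000,000,000 bytes
4,346,427,600,000,000 / 1,000,000,000,000 = 4,346.428 TB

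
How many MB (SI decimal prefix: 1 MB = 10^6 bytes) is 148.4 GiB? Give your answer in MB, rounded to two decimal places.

148.4 GiB = 148.4 × 2^30 bytes = 159,343,286,681.6 bytes
1 MB = 10^6 bytes = 1,000,000 bytes
159,343,286,681.6 / 1,000,000 = 159,343.29 MB

159,343.29 MB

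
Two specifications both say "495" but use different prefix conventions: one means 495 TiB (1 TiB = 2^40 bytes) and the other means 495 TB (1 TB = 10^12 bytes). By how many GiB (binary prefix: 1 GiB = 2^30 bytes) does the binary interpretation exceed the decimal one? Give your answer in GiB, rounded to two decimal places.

495 TiB = 495 × 1,099,511,627,776 = 544,258,255,749,120 bytes
495 TB = 495 × 1,000,000,000,000 = 495,000,000,000,000 bytes
difference = 49,258,255,749,120 bytes
49,258,255,749,120 / 1,073,741,824 = 45,875.33 GiB

45,875.33 GiB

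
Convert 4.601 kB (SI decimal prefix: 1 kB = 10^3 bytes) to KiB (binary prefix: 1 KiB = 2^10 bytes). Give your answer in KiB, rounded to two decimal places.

4.49 KiB

4.601 kB = 4.601 × 10^3 bytes = 4,601 bytes
1 KiB = 2^10 bytes = 1,024 bytes
4,601 / 1,024 = 4.49 KiB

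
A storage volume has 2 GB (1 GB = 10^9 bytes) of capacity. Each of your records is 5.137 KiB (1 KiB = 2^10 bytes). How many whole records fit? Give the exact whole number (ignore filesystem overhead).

380,207

Capacity: 2 GB = 2,000,000,000 bytes
Per item: 5.137 KiB = 5,260.288 bytes
⌊2,000,000,000 / 5,260.288⌋ = 380,207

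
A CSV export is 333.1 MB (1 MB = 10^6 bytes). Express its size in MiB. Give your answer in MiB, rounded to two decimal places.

333.1 MB × 1,000,000 bytes/MB = 333,100,000 bytes
1 MiB = 1,048,576 bytes
333,100,000 / 1,048,576 = 317.67 MiB

317.67 MiB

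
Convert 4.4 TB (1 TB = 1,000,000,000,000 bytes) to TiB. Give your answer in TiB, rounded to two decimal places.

4.00 TiB

4.4 TB = 4.4 × 10^12 bytes = 4,400,000,000,000 bytes
1 TiB = 1,099,511,627,776 bytes
4,400,000,000,000 / 1,099,511,627,776 = 4.00 TiB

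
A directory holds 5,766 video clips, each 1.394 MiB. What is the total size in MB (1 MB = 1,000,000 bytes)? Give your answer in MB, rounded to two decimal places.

Total = 5,766 × 1.394 MiB = 8037.804 MiB
= 8037.804 × 1,048,576 bytes = 8,428,248,367.104 bytes
1 MB = 1,000,000 bytes
8,428,248,367.104 / 1,000,000 = 8,428.25 MB

8,428.25 MB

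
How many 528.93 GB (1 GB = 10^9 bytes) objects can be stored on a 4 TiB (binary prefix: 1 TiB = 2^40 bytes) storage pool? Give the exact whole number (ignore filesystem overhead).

Capacity: 4 TiB = 4,398,046,511,104 bytes
Per item: 528.93 GB = 528,930,000,000 bytes
⌊4,398,046,511,104 / 528,930,000,000⌋ = 8

8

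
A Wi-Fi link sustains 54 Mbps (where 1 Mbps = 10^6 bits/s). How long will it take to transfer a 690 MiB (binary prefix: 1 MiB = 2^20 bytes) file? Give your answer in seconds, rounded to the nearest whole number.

107 seconds

690 MiB = 723,517,440 bytes = 5,788,139,520 bits
54 Mbps = 54,000,000 bits/s
time = 5,788,139,520 / 54,000,000 = 107 s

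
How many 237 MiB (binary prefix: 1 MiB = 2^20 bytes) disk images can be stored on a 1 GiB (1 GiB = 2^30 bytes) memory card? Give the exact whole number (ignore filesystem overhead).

Capacity: 1 GiB = 1,073,741,824 bytes
Per item: 237 MiB = 248,512,512 bytes
⌊1,073,741,824 / 248,512,512⌋ = 4

4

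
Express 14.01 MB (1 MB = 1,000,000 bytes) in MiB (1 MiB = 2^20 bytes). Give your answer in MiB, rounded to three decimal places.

14.01 MB = 14.01 × 10^6 bytes = 14,010,000 bytes
1 MiB = 2^20 bytes = 1,048,576 bytes
14,010,000 / 1,048,576 = 13.361 MiB

13.361 MiB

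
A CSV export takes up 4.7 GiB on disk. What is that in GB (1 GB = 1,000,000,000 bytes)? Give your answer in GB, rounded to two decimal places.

5.05 GB

4.7 GiB × 1,073,741,824 bytes/GiB = 5,046,586,572.8 bytes
1 GB = 10^9 bytes = 1,000,000,000 bytes
5,046,586,572.8 / 1,000,000,000 = 5.05 GB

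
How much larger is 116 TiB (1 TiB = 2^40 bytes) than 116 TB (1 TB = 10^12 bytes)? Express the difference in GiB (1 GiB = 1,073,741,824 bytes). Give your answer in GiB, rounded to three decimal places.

116 TiB = 116 × 1,099,511,627,776 = 127,543,348,822,016 bytes
116 TB = 116 × 1,000,000,000,000 = 116,000,000,000,000 bytes
difference = 11,543,348,822,016 bytes
11,543,348,822,016 / 1,073,741,824 = 10,750.581 GiB

10,750.581 GiB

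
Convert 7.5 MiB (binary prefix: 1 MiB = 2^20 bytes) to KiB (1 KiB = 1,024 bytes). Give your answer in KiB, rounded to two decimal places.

7,680.00 KiB

7.5 MiB = 7.5 × 2^20 bytes = 7,864,320 bytes
1 KiB = 1,024 bytes
7,864,320 / 1,024 = 7,680.00 KiB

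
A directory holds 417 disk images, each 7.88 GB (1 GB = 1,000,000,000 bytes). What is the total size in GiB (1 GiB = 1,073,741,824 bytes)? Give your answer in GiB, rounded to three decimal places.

3,060.289 GiB

Total = 417 × 7.88 GB = 3285.96 GB
= 3285.96 × 1,000,000,000 bytes = 3,285,960,000,000 bytes
1 GiB = 1,073,741,824 bytes
3,285,960,000,000 / 1,073,741,824 = 3,060.289 GiB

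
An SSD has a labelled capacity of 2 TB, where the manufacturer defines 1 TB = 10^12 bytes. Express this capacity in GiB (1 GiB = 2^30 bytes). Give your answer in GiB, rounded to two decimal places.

1,862.65 GiB

2 TB = 2 × 10^12 bytes = 2,000,000,000,000 bytes
1 GiB = 2^30 bytes = 1,073,741,824 bytes
2,000,000,000,000 / 1,073,741,824 = 1,862.65 GiB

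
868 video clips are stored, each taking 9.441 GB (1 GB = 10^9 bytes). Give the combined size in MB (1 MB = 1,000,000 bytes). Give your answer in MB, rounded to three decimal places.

8,194,788.000 MB

Total = 868 × 9.441 GB = 8194.788 GB
= 8194.788 × 1,000,000,000 bytes = 8,194,788,000,000 bytes
1 MB = 1,000,000 bytes
8,194,788,000,000 / 1,000,000 = 8,194,788.000 MB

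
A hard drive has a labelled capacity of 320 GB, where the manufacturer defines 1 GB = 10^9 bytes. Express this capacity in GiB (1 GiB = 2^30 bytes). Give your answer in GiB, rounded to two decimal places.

298.02 GiB

320 GB × 1,000,000,000 bytes/GB = 320,000,000,000 bytes
1 GiB = 1,073,741,824 bytes
320,000,000,000 / 1,073,741,824 = 298.02 GiB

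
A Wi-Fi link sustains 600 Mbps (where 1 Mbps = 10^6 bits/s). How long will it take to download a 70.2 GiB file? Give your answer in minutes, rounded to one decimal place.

70.2 GiB = 75,376,676,044.8 bytes = 603,013,408,358.4 bits
600 Mbps = 600,000,000 bits/s
time = 603,013,408,358.4 / 600,000,000 = 1,005.02 s
1,005.02 s / 60 = 16.8 minutes

16.8 minutes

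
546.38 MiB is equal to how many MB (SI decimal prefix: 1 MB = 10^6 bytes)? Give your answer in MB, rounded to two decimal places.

572.92 MB

546.38 MiB = 546.38 × 2^20 bytes = 572,920,954.88 bytes
1 MB = 10^6 bytes = 1,000,000 bytes
572,920,954.88 / 1,000,000 = 572.92 MB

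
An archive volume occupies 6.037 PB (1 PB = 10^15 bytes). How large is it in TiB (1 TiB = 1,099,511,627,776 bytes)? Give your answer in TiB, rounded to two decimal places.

6.037 PB = 6.037 × 10^15 bytes = 6,037,000,000,000,000 bytes
1 TiB = 2^40 bytes = 1,099,511,627,776 bytes
6,037,000,000,000,000 / 1,099,511,627,776 = 5,490.62 TiB

5,490.62 TiB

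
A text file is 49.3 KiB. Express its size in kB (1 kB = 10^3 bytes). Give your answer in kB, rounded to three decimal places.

49.3 KiB × 1,024 bytes/KiB = 50,483.2 bytes
1 kB = 10^3 bytes = 1,000 bytes
50,483.2 / 1,000 = 50.483 kB

50.483 kB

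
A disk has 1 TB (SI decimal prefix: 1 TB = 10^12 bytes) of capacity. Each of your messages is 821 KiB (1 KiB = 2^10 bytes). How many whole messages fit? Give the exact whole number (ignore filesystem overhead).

Capacity: 1 TB = 1,000,000,000,000 bytes
Per item: 821 KiB = 840,704 bytes
⌊1,000,000,000,000 / 840,704⌋ = 1,189,479

1,189,479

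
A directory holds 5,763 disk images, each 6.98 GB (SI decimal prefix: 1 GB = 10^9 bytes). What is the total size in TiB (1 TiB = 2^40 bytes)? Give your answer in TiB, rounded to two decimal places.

Total = 5,763 × 6.98 GB = 40225.74 GB
= 40225.74 × 1,000,000,000 bytes = 40,225,740,000,000 bytes
1 TiB = 1,099,511,627,776 bytes
40,225,740,000,000 / 1,099,511,627,776 = 36.59 TiB

36.59 TiB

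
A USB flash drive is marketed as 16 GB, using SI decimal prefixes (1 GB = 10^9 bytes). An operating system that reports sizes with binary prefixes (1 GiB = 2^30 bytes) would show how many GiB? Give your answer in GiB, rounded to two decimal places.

14.90 GiB

16 GB × 1,000,000,000 bytes/GB = 16,000,000,000 bytes
1 GiB = 2^30 bytes = 1,073,741,824 bytes
16,000,000,000 / 1,073,741,824 = 14.90 GiB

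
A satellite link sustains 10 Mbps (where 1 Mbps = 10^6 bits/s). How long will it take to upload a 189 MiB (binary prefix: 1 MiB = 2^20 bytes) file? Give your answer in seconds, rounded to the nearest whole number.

189 MiB = 198,180,864 bytes = 1,585,446,912 bits
10 Mbps = 10,000,000 bits/s
time = 1,585,446,912 / 10,000,000 = 159 s

159 seconds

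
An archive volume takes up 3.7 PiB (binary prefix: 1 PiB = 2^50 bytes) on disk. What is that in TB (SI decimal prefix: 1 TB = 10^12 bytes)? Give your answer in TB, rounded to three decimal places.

4,165.830 TB

3.7 PiB × 1,125,899,906,842,624 bytes/PiB = 4,165,829,655,317,708.8 bytes
1 TB = 1,000,000,000,000 bytes
4,165,829,655,317,708.8 / 1,000,000,000,000 = 4,165.830 TB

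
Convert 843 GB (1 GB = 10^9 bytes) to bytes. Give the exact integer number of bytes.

843,000,000,000 bytes

843 × 1,000,000,000 = 843,000,000,000 bytes  (1 GB = 10^9 bytes)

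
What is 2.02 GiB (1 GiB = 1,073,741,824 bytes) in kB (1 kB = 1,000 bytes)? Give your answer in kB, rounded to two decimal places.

2,168,958.48 kB

2.02 GiB × 1,073,741,824 bytes/GiB = 2,168,958,484.48 bytes
1 kB = 10^3 bytes = 1,000 bytes
2,168,958,484.48 / 1,000 = 2,168,958.48 kB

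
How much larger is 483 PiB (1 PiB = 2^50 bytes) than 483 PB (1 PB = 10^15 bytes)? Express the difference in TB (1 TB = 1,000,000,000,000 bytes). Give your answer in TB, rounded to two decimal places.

483 PiB = 483 × 1,125,899,906,842,624 = 543,809,655,004,987,392 bytes
483 PB = 483 × 1,000,000,000,000,000 = 483,000,000,000,000,000 bytes
difference = 60,809,655,004,987,392 bytes
60,809,655,004,987,392 / 1,000,000,000,000 = 60,809.66 TB

60,809.66 TB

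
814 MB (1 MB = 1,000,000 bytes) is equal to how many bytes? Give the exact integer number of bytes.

814,000,000 bytes

814 × 1,000,000 = 814,000,000 bytes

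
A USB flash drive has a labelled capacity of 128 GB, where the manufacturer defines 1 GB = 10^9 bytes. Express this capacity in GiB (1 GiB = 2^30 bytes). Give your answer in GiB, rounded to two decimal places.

119.21 GiB

128 GB = 128 × 10^9 bytes = 128,000,000,000 bytes
1 GiB = 1,073,741,824 bytes
128,000,000,000 / 1,073,741,824 = 119.21 GiB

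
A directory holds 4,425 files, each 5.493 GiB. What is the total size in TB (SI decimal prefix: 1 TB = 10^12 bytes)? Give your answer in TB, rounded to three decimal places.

Total = 4,425 × 5.493 GiB = 24306.525 GiB
= 24306.525 × 1,073,741,824 bytes = 26,098,932,488,601.6 bytes
1 TB = 1,000,000,000,000 bytes
26,098,932,488,601.6 / 1,000,000,000,000 = 26.099 TB

26.099 TB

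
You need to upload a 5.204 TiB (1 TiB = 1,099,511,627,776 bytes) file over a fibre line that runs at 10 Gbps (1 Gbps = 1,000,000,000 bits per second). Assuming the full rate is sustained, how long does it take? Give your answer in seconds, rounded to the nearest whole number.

4,577 seconds

5.204 TiB = 5,721,858,510,946.304 bytes = 45,774,868,087,570.432 bits
10 Gbps = 10,000,000,000 bits/s
time = 45,774,868,087,570.432 / 10,000,000,000 = 4,577 s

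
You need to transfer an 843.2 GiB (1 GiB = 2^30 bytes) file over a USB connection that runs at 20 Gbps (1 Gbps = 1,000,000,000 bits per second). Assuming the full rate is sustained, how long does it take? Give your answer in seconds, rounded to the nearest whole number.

362 seconds

843.2 GiB = 905,379,105,996.8 bytes = 7,243,032,847,974.4 bits
20 Gbps = 20,000,000,000 bits/s
time = 7,243,032,847,974.4 / 20,000,000,000 = 362 s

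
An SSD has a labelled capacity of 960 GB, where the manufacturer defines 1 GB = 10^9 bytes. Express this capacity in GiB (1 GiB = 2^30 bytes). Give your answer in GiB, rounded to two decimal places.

894.07 GiB

960 GB = 960 × 10^9 bytes = 960,000,000,000 bytes
1 GiB = 2^30 bytes = 1,073,741,824 bytes
960,000,000,000 / 1,073,741,824 = 894.07 GiB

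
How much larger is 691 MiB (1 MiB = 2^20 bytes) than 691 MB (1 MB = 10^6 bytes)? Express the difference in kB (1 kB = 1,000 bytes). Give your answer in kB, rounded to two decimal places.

691 MiB = 691 × 1,048,576 = 724,566,016 bytes
691 MB = 691 × 1,000,000 = 691,000,000 bytes
difference = 33,566,016 bytes
33,566,016 / 1,000 = 33,566.02 kB

33,566.02 kB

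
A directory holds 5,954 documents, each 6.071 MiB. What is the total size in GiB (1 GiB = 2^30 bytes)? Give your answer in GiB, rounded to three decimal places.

Total = 5,954 × 6.071 MiB = 36146.734 MiB
= 36146.734 × 1,048,576 bytes = 37,902,597,750.784 bytes
1 GiB = 1,073,741,824 bytes
37,902,597,750.784 / 1,073,741,824 = 35.300 GiB

35.300 GiB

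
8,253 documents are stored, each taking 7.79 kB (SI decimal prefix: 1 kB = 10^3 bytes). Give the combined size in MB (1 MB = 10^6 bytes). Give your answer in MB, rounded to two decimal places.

64.29 MB

Total = 8,253 × 7.79 kB = 64290.87 kB
= 64290.87 × 1,000 bytes = 64,290,870 bytes
1 MB = 1,000,000 bytes
64,290,870 / 1,000,000 = 64.29 MB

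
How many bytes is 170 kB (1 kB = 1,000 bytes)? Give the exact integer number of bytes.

170 × 1,000 = 170,000 bytes  (1 kB = 10^3 bytes)

170,000 bytes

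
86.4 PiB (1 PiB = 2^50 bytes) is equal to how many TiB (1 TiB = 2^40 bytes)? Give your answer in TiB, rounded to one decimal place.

86.4 PiB = 86.4 × 2^50 bytes = 97,277,751,951,202,713.6 bytes
1 TiB = 2^40 bytes = 1,099,511,627,776 bytes
97,277,751,951,202,713.6 / 1,099,511,627,776 = 88,473.6 TiB

88,473.6 TiB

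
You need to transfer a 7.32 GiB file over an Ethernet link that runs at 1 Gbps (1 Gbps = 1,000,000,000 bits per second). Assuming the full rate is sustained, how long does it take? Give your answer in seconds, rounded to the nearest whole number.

7.32 GiB = 7,859,790,151.68 bytes = 62,878,321,213.44 bits
1 Gbps = 1,000,000,000 bits/s
time = 62,878,321,213.44 / 1,000,000,000 = 63 s

63 seconds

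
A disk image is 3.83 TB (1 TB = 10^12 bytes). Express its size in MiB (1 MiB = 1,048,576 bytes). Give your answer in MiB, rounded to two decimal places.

3.83 TB × 1,000,000,000,000 bytes/TB = 3,830,000,000,000 bytes
1 MiB = 1,048,576 bytes
3,830,000,000,000 / 1,048,576 = 3,652,572.63 MiB

3,652,572.63 MiB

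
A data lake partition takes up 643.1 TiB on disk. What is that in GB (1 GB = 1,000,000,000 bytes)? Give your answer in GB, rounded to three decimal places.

643.1 TiB × 1,099,511,627,776 bytes/TiB = 707,095,927,822,745.6 bytes
1 GB = 1,000,000,000 bytes
707,095,927,822,745.6 / 1,000,000,000 = 707,095.928 GB

707,095.928 GB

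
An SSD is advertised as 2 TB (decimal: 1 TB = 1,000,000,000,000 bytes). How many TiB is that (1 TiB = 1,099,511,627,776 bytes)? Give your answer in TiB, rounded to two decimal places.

2 TB × 1,000,000,000,000 bytes/TB = 2,000,000,000,000 bytes
1 TiB = 2^40 bytes = 1,099,511,627,776 bytes
2,000,000,000,000 / 1,099,511,627,776 = 1.82 TiB

1.82 TiB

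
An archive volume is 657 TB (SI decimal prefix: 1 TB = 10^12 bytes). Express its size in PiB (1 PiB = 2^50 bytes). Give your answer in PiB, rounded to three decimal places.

0.584 PiB

657 TB = 657 × 10^12 bytes = 657,000,000,000,000 bytes
1 PiB = 1,125,899,906,842,624 bytes
657,000,000,000,000 / 1,125,899,906,842,624 = 0.584 PiB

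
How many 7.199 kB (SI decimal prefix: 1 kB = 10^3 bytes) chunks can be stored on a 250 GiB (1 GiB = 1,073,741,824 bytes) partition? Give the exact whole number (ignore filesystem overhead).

Capacity: 250 GiB = 268,435,456,000 bytes
Per item: 7.199 kB = 7,199 bytes
⌊268,435,456,000 / 7,199⌋ = 37,287,881

37,287,881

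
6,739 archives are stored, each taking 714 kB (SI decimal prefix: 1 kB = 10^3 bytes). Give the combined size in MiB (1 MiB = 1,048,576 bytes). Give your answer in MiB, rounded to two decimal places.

Total = 6,739 × 714 kB = 4,811,646 kB
= 4,811,646 × 1,000 bytes = 4,811,646,000 bytes
1 MiB = 1,048,576 bytes
4,811,646,000 / 1,048,576 = 4,588.74 MiB

4,588.74 MiB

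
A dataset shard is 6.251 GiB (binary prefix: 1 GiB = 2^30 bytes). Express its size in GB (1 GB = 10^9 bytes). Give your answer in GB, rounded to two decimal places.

6.71 GB

6.251 GiB = 6.251 × 2^30 bytes = 6,711,960,141.824 bytes
1 GB = 10^9 bytes = 1,000,000,000 bytes
6,711,960,141.824 / 1,000,000,000 = 6.71 GB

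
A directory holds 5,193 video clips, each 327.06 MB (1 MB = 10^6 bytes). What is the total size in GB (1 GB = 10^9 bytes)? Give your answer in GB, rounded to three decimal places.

Total = 5,193 × 327.06 MB = 1698422.58 MB
= 1698422.58 × 1,000,000 bytes = 1,698,422,580,000 bytes
1 GB = 1,000,000,000 bytes
1,698,422,580,000 / 1,000,000,000 = 1,698.423 GB

1,698.423 GB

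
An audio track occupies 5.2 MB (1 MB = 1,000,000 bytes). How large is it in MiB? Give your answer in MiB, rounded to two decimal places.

4.96 MiB

5.2 MB = 5.2 × 10^6 bytes = 5,200,000 bytes
1 MiB = 2^20 bytes = 1,048,576 bytes
5,200,000 / 1,048,576 = 4.96 MiB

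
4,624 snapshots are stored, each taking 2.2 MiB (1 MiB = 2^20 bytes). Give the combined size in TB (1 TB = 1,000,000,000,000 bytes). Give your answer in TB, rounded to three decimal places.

Total = 4,624 × 2.2 MiB = 10172.8 MiB
= 10172.8 × 1,048,576 bytes = 10,666,953,932.8 bytes
1 TB = 1,000,000,000,000 bytes
10,666,953,932.8 / 1,000,000,000,000 = 0.011 TB

0.011 TB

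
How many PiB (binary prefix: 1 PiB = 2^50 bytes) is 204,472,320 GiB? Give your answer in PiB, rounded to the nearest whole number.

204,472,320 GiB = 204,472,320 × 2^30 bytes = 219,550,481,834,311,680 bytes
1 PiB = 2^50 bytes = 1,125,899,906,842,624 bytes
219,550,481,834,311,680 / 1,125,899,906,842,624 = 195 PiB

195 PiB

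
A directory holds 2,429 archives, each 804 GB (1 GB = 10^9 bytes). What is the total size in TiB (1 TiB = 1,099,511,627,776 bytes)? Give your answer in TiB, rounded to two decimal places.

Total = 2,429 × 804 GB = 1,952,916 GB
= 1,952,916 × 1,000,000,000 bytes = 1,952,916,000,000,000 bytes
1 TiB = 1,099,511,627,776 bytes
1,952,916,000,000,000 / 1,099,511,627,776 = 1,776.17 TiB

1,776.17 TiB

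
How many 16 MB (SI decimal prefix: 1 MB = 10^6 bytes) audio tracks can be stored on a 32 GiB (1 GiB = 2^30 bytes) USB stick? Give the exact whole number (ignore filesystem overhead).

2,147

Capacity: 32 GiB = 34,359,738,368 bytes
Per item: 16 MB = 16,000,000 bytes
⌊34,359,738,368 / 16,000,000⌋ = 2,147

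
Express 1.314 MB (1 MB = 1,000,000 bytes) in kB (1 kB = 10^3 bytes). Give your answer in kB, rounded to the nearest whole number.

1,314 kB

1.314 MB × 1,000,000 bytes/MB = 1,314,000 bytes
1 kB = 1,000 bytes
1,314,000 / 1,000 = 1,314 kB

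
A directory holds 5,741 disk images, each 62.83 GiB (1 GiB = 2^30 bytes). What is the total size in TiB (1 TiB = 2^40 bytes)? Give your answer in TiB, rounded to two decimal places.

Total = 5,741 × 62.83 GiB = 360707.03 GiB
= 360707.03 × 1,073,741,824 bytes = 387,306,224,321,822.72 bytes
1 TiB = 1,099,511,627,776 bytes
387,306,224,321,822.72 / 1,099,511,627,776 = 352.25 TiB

352.25 TiB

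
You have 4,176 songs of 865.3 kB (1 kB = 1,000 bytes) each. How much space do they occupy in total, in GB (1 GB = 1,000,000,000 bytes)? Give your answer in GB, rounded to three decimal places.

3.613 GB

Total = 4,176 × 865.3 kB = 3613492.8 kB
= 3613492.8 × 1,000 bytes = 3,613,492,800 bytes
1 GB = 1,000,000,000 bytes
3,613,492,800 / 1,000,000,000 = 3.613 GB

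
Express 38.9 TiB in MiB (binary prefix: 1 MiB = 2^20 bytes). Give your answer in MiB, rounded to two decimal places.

40,789,606.40 MiB

38.9 TiB × 1,099,511,627,776 bytes/TiB = 42,771,002,320,486.4 bytes
1 MiB = 1,048,576 bytes
42,771,002,320,486.4 / 1,048,576 = 40,789,606.40 MiB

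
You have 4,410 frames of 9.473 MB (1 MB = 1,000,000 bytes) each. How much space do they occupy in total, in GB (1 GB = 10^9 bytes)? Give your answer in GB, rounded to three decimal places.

Total = 4,410 × 9.473 MB = 41775.93 MB
= 41775.93 × 1,000,000 bytes = 41,775,930,000 bytes
1 GB = 1,000,000,000 bytes
41,775,930,000 / 1,000,000,000 = 41.776 GB

41.776 GB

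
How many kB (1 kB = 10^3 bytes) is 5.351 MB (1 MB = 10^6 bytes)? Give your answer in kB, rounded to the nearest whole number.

5,351 kB

5.351 MB = 5.351 × 10^6 bytes = 5,351,000 bytes
1 kB = 1,000 bytes
5,351,000 / 1,000 = 5,351 kB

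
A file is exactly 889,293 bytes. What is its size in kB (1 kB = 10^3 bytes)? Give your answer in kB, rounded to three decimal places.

889.293 kB

889,293 bytes given.
1 kB = 10^3 bytes = 1,000 bytes
889,293 / 1,000 = 889.293 kB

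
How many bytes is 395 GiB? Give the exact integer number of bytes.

395 × 1,073,741,824 = 424,128,020,480 bytes  (1 GiB = 2^30 bytes)

424,128,020,480 bytes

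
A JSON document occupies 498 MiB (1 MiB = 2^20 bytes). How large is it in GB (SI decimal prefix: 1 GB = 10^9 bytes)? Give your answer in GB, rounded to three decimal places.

0.522 GB

498 MiB = 498 × 2^20 bytes = 522,190,848 bytes
1 GB = 10^9 bytes = 1,000,000,000 bytes
522,190,848 / 1,000,000,000 = 0.522 GB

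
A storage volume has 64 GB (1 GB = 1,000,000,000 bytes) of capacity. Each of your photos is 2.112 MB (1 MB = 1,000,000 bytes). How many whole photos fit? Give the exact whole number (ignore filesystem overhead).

30,303

Capacity: 64 GB = 64,000,000,000 bytes
Per item: 2.112 MB = 2,112,000 bytes
⌊64,000,000,000 / 2,112,000⌋ = 30,303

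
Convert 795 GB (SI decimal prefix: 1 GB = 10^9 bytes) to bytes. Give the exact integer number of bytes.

795 × 1,000,000,000 = 795,000,000,000 bytes

795,000,000,000 bytes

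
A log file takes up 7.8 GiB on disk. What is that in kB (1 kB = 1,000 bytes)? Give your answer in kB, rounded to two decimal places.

8,375,186.23 kB

7.8 GiB × 1,073,741,824 bytes/GiB = 8,375,186,227.2 bytes
1 kB = 1,000 bytes
8,375,186,227.2 / 1,000 = 8,375,186.23 kB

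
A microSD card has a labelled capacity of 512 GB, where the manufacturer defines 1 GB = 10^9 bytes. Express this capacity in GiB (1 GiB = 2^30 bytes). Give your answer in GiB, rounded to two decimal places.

476.84 GiB

512 GB = 512 × 10^9 bytes = 512,000,000,000 bytes
1 GiB = 2^30 bytes = 1,073,741,824 bytes
512,000,000,000 / 1,073,741,824 = 476.84 GiB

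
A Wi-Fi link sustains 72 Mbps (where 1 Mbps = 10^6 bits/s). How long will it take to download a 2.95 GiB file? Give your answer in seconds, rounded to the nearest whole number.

352 seconds

2.95 GiB = 3,167,538,380.8 bytes = 25,340,307,046.4 bits
72 Mbps = 72,000,000 bits/s
time = 25,340,307,046.4 / 72,000,000 = 352 s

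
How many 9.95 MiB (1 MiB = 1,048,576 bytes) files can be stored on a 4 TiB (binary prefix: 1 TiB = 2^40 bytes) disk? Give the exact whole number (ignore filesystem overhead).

421,538

Capacity: 4 TiB = 4,398,046,511,104 bytes
Per item: 9.95 MiB = 10,433,331.2 bytes
⌊4,398,046,511,104 / 10,433,331.2⌋ = 421,538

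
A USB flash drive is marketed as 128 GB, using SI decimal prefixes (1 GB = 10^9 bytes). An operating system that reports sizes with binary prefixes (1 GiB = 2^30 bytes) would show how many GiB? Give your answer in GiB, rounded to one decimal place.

119.2 GiB

128 GB × 1,000,000,000 bytes/GB = 128,000,000,000 bytes
1 GiB = 1,073,741,824 bytes
128,000,000,000 / 1,073,741,824 = 119.2 GiB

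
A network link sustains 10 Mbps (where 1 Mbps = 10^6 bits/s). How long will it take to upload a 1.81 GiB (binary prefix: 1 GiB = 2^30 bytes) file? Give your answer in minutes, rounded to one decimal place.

25.9 minutes

1.81 GiB = 1,943,472,701.44 bytes = 15,547,781,611.52 bits
10 Mbps = 10,000,000 bits/s
time = 15,547,781,611.52 / 10,000,000 = 1,554.78 s
1,554.78 s / 60 = 25.9 minutes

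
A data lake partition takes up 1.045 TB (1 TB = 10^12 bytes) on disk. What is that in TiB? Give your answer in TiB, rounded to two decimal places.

1.045 TB × 1,000,000,000,000 bytes/TB = 1,045,000,000,000 bytes
1 TiB = 2^40 bytes = 1,099,511,627,776 bytes
1,045,000,000,000 / 1,099,511,627,776 = 0.95 TiB

0.95 TiB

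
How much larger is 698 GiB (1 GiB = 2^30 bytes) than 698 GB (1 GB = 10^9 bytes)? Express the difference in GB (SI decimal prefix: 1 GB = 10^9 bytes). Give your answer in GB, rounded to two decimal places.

698 GiB = 698 × 1,073,741,824 = 749,471,793,152 bytes
698 GB = 698 × 1,000,000,000 = 698,000,000,000 bytes
difference = 51,471,793,152 bytes
51,471,793,152 / 1,000,000,000 = 51.47 GB

51.47 GB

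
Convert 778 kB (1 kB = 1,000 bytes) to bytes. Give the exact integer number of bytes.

778,000 bytes

778 × 1,000 = 778,000 bytes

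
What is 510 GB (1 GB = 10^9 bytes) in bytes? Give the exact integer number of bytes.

510,000,000,000 bytes

510 × 1,000,000,000 = 510,000,000,000 bytes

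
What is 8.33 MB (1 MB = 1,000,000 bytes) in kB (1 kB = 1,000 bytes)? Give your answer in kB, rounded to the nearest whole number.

8,330 kB

8.33 MB = 8.33 × 10^6 bytes = 8,330,000 bytes
1 kB = 1,000 bytes
8,330,000 / 1,000 = 8,330 kB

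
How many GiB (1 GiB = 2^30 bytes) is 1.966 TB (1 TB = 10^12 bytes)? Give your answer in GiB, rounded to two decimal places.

1.966 TB × 1,000,000,000,000 bytes/TB = 1,966,000,000,000 bytes
1 GiB = 1,073,741,824 bytes
1,966,000,000,000 / 1,073,741,824 = 1,830.98 GiB

1,830.98 GiB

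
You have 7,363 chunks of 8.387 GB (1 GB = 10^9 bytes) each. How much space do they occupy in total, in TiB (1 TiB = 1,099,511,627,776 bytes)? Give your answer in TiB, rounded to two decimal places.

56.16 TiB

Total = 7,363 × 8.387 GB = 61753.481 GB
= 61753.481 × 1,000,000,000 bytes = 61,753,481,000,000 bytes
1 TiB = 1,099,511,627,776 bytes
61,753,481,000,000 / 1,099,511,627,776 = 56.16 TiB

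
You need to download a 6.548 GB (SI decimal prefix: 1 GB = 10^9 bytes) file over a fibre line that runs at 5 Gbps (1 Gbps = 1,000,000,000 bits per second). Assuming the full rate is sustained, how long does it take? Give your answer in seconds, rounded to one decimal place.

10.5 seconds

6.548 GB = 6,548,000,000 bytes = 52,384,000,000 bits
5 Gbps = 5,000,000,000 bits/s
time = 52,384,000,000 / 5,000,000,000 = 10.5 s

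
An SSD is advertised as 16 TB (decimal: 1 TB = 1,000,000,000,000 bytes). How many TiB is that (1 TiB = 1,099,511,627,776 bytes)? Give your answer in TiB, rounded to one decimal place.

16 TB × 1,000,000,000,000 bytes/TB = 16,000,000,000,000 bytes
1 TiB = 1,099,511,627,776 bytes
16,000,000,000,000 / 1,099,511,627,776 = 14.6 TiB

14.6 TiB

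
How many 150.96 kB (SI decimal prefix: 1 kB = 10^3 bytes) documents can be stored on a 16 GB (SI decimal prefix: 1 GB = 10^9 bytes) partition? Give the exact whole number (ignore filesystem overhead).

105,988

Capacity: 16 GB = 16,000,000,000 bytes
Per item: 150.96 kB = 150,960 bytes
⌊16,000,000,000 / 150,960⌋ = 105,988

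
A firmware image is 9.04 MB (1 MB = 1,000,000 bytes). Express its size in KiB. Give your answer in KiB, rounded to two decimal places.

9.04 MB = 9.04 × 10^6 bytes = 9,040,000 bytes
1 KiB = 2^10 bytes = 1,024 bytes
9,040,000 / 1,024 = 8,828.13 KiB

8,828.13 KiB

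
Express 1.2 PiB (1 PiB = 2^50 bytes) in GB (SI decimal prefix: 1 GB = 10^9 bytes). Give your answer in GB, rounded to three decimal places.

1.2 PiB = 1.2 × 2^50 bytes = 1,351,079,888,211,148.8 bytes
1 GB = 10^9 bytes = 1,000,000,000 bytes
1,351,079,888,211,148.8 / 1,000,000,000 = 1,351,079.888 GB

1,351,079.888 GB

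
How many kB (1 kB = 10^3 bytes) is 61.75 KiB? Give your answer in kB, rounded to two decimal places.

61.75 KiB = 61.75 × 2^10 bytes = 63,232 bytes
1 kB = 10^3 bytes = 1,000 bytes
63,232 / 1,000 = 63.23 kB

63.23 kB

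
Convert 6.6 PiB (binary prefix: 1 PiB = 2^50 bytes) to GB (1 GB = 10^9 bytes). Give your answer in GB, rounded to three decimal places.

6.6 PiB × 1,125,899,906,842,624 bytes/PiB = 7,430,939,385,161,318.4 bytes
1 GB = 1,000,000,000 bytes
7,430,939,385,161,318.4 / 1,000,000,000 = 7,430,939.385 GB

7,430,939.385 GB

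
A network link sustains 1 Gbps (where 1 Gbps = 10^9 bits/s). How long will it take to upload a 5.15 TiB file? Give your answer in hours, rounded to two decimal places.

5.15 TiB = 5,662,484,883,046.4 bytes = 45,299,879,064,371.2 bits
1 Gbps = 1,000,000,000 bits/s
time = 45,299,879,064,371.2 / 1,000,000,000 = 45,299.8791 s
45,299.8791 s / 3600 = 12.58 hours

12.58 hours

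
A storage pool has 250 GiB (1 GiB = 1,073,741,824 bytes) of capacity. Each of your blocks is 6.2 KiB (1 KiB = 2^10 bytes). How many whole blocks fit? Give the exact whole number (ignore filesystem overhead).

Capacity: 250 GiB = 268,435,456,000 bytes
Per item: 6.2 KiB = 6,348.8 bytes
⌊268,435,456,000 / 6,348.8⌋ = 42,281,290

42,281,290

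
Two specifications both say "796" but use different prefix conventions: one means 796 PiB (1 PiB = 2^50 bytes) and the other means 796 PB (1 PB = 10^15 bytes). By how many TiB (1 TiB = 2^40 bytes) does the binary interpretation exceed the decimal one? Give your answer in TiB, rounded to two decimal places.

796 PiB = 796 × 1,125,899,906,842,624 = 896,216,325,846,728,704 bytes
796 PB = 796 × 1,000,000,000,000,000 = 796,000,000,000,000,000 bytes
difference = 100,216,325,846,728,704 bytes
100,216,325,846,728,704 / 1,099,511,627,776 = 91,146.22 TiB

91,146.22 TiB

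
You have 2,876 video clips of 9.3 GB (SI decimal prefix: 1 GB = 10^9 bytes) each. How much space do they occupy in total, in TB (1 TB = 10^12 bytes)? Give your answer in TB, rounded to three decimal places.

26.747 TB

Total = 2,876 × 9.3 GB = 26746.8 GB
= 26746.8 × 1,000,000,000 bytes = 26,746,800,000,000 bytes
1 TB = 1,000,000,000,000 bytes
26,746,800,000,000 / 1,000,000,000,000 = 26.747 TB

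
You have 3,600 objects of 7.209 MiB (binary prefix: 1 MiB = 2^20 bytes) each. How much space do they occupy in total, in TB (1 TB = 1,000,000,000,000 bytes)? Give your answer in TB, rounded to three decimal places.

Total = 3,600 × 7.209 MiB = 25952.4 MiB
= 25952.4 × 1,048,576 bytes = 27,213,063,782.4 bytes
1 TB = 1,000,000,000,000 bytes
27,213,063,782.4 / 1,000,000,000,000 = 0.027 TB

0.027 TB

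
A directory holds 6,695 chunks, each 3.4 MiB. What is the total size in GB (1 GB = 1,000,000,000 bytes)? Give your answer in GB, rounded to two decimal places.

Total = 6,695 × 3.4 MiB = 22,763 MiB
= 22,763 × 1,048,576 bytes = 23,868,735,488 bytes
1 GB = 1,000,000,000 bytes
23,868,735,488 / 1,000,000,000 = 23.87 GB

23.87 GB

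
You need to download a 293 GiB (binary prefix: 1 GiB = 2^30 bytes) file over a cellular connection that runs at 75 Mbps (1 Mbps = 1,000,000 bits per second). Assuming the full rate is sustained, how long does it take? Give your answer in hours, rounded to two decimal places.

9.32 hours

293 GiB = 314,606,354,432 bytes = 2,516,850,835,456 bits
75 Mbps = 75,000,000 bits/s
time = 2,516,850,835,456 / 75,000,000 = 33,558.0111 s
33,558.0111 s / 3600 = 9.32 hours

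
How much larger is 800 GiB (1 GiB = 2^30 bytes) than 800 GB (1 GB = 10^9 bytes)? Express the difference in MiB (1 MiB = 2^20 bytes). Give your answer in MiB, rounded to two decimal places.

800 GiB = 800 × 1,073,741,824 = 858,993,459,200 bytes
800 GB = 800 × 1,000,000,000 = 800,000,000,000 bytes
difference = 58,993,459,200 bytes
58,993,459,200 / 1,048,576 = 56,260.55 MiB

56,260.55 MiB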